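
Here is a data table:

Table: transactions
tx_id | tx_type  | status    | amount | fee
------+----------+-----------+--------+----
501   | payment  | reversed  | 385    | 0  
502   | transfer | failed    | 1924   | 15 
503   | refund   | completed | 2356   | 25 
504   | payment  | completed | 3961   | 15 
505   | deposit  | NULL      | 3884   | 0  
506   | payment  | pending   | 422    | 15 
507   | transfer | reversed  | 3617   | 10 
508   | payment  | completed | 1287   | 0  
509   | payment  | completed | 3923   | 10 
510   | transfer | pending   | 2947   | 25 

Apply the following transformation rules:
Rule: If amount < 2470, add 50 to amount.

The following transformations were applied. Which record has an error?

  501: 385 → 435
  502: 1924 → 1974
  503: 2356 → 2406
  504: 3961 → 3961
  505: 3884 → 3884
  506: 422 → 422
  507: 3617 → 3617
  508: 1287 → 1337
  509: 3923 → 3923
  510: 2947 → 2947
Record 506 has an error. The correct transformed value should be 472, not 422.

Step 1: Check each record against the rule
Step 2: Record 506 has amount = 422
Step 3: Since 422 < 2470, the bonus should have been applied
Step 4: Correct value = 472, but claimed value = 422
Conclusion: Record 506 has the error.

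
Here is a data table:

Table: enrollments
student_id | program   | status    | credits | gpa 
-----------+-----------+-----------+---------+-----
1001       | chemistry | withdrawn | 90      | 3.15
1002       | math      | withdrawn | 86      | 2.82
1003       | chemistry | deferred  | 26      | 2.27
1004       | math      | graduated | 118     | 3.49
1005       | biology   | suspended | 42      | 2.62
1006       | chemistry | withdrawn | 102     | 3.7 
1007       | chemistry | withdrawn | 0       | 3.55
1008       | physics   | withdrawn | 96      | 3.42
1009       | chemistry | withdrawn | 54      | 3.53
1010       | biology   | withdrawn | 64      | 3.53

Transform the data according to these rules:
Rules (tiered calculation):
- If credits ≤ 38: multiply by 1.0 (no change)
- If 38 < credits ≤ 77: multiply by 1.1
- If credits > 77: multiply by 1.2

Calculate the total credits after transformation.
792.4

Step 1: Tier 1 (credits ≤ 38): 2 records, sum = 26 × 1.0 = 26.0
Step 2: Tier 2 (38 < credits ≤ 77): 3 records, sum = 160 × 1.1 = 176.0
Step 3: Tier 3 (credits > 77): 5 records, sum = 492 × 1.2 = 590.4
Step 4: Final sum = 26.0 + 176.0 + 590.4 = 792.4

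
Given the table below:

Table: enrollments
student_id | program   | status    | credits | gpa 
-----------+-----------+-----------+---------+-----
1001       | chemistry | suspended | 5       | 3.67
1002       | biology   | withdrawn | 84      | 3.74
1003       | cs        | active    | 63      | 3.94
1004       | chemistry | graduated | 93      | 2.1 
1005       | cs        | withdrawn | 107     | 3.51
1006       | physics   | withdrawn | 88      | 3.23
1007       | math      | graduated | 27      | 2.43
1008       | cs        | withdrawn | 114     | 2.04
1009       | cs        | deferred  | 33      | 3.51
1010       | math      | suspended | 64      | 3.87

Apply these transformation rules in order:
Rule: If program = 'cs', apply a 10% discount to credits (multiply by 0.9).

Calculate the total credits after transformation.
646.3

Step 1: Records with program = 'cs' have total credits = 317
Step 2: Apply multiplier: 317 × 0.9 = 285.3
Step 3: Other records total: 361
Step 4: Final sum = 285.3 + 361 = 646.3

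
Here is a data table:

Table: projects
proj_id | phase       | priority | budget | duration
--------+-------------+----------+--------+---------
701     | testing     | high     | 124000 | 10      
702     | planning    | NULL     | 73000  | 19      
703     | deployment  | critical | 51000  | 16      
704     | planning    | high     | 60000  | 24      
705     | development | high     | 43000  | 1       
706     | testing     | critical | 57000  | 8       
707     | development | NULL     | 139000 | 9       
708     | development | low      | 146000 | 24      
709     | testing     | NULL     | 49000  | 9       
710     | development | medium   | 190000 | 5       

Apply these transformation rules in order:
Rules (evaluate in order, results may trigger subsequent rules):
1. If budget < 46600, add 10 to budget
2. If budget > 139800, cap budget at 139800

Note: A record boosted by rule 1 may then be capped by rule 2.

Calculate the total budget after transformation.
875610

Step 1: Apply rule 1 to records with budget < 46600
  - 1 records get bonus of 10
  - Of these, 0 records then exceed 139800 and get capped
Step 2: Apply rule 2 to records with budget > 139800
  - 2 records (original) are capped
Step 3: Calculate final sum = 875610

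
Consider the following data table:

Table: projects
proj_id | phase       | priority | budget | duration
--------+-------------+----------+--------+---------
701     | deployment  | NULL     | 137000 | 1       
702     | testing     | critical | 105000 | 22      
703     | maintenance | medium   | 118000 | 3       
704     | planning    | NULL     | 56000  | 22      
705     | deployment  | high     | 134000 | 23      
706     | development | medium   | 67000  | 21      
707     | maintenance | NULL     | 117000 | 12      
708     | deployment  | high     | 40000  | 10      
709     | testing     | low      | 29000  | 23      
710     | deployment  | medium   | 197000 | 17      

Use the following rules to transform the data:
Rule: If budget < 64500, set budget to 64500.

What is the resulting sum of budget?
1068500

Step 1: 3 records have budget < 64500
Step 2: These records originally summed to 125000
Step 3: After setting to minimum: 3 × 64500 = 193500
Step 4: Unaffected records sum: 875000
Step 5: Final sum = 193500 + 875000 = 1068500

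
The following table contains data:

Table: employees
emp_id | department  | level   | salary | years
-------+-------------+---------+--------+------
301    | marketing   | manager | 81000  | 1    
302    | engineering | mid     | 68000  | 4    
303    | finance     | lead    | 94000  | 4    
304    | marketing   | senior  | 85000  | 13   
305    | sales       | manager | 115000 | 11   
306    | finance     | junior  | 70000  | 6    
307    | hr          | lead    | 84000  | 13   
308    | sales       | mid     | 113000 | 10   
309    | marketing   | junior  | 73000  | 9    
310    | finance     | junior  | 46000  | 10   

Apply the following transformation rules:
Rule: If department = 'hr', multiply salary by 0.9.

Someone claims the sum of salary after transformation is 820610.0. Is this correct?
No, the correct result is 820600.0.

Step 1: Calculate the correct sum after transformation
Step 2: Apply multiplier 0.9 to records where department = 'hr'
Step 3: Correct result = 820600.0
Step 4: Claimed result = 820610.0
Step 5: 820600.0 ≠ 820610.0
Conclusion: The claimed result is incorrect. The correct answer is 820600.0.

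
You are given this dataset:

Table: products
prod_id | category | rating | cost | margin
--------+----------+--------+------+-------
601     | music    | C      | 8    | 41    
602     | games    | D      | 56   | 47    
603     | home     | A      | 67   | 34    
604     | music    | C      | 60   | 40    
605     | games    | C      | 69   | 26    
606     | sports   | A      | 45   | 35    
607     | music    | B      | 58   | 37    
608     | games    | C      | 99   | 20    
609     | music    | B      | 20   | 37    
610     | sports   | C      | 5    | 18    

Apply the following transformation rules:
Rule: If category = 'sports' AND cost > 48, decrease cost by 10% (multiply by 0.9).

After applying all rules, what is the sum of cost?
487

Step 1: Find records where category = 'sports' AND cost > 48
Step 2: 0 records match, summing to 0
Step 3: After multiplier: 0 × 0.9 = 0.0
Step 4: Unaffected records sum: 487
Step 5: Final sum = 0.0 + 487 = 487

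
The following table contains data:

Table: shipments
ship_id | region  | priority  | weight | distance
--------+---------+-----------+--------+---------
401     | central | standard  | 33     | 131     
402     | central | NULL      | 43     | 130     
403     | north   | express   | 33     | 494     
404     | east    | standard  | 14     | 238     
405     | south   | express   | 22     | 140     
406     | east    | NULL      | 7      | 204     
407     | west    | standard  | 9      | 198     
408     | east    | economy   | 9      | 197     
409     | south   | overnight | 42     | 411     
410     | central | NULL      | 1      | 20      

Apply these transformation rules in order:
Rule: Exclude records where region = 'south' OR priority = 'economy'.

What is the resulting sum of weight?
140

Step 1: Find records where region = 'south' OR priority = 'economy'
Step 2: 3 records match, summing to 73
Step 3: Original sum: 213
Step 4: Remaining sum = 213 - 73 = 140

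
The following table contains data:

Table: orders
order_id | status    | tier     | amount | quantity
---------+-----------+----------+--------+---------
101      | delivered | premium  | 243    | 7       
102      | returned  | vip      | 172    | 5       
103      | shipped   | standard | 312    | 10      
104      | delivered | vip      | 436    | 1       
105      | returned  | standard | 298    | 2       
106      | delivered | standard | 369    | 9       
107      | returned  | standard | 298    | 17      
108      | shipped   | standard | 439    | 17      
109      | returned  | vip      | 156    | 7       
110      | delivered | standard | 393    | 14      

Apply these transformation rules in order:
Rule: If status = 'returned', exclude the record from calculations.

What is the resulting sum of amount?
2192

Step 1: Identify records where status = 'returned'
Step 2: The excluded records sum to 924
Step 3: Original total amount = 3116
Step 4: Remaining total = 3116 - 924 = 2192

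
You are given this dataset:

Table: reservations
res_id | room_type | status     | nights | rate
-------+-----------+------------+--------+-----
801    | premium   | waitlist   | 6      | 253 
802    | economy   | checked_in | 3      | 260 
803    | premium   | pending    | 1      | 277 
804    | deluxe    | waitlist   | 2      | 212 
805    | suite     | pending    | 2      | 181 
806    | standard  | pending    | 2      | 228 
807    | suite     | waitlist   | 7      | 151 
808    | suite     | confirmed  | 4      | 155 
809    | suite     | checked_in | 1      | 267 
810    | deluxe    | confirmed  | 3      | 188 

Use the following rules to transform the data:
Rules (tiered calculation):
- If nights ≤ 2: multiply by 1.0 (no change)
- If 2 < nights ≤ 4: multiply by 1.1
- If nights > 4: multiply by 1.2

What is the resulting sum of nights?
34.6

Step 1: Tier 1 (nights ≤ 2): 5 records, sum = 8 × 1.0 = 8.0
Step 2: Tier 2 (2 < nights ≤ 4): 3 records, sum = 10 × 1.1 = 11.0
Step 3: Tier 3 (nights > 4): 2 records, sum = 13 × 1.2 = 15.6
Step 4: Final sum = 8.0 + 11.0 + 15.6 = 34.6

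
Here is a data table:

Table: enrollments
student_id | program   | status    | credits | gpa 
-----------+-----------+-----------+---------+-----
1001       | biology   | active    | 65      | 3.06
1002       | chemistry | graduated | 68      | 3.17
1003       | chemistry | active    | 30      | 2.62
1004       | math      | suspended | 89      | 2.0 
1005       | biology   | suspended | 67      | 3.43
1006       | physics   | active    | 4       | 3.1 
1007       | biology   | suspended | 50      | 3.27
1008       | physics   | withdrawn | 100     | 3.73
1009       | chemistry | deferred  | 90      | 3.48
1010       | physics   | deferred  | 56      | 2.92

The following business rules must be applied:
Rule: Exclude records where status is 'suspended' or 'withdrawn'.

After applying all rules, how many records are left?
6

Step 1: Count records to exclude
  - 3 (suspended) + 1 (withdrawn) = 4 records
Step 2: Total records: 10
Step 3: Remaining = 10 - 4 = 6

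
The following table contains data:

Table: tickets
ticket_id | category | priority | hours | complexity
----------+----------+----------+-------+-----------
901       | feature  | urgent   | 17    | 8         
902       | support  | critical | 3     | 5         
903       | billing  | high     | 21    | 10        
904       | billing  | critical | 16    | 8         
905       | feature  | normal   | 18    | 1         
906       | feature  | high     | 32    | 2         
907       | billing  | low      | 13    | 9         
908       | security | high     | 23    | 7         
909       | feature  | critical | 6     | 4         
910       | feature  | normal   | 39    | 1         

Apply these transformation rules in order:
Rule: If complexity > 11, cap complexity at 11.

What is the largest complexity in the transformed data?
10

Step 1: Original maximum complexity = 10
Step 2: Check cap of 11 against maximum
Step 3: No records exceed the cap (max 10 <= cap 11), so no capping applies
Step 4: Maximum after transformation = 10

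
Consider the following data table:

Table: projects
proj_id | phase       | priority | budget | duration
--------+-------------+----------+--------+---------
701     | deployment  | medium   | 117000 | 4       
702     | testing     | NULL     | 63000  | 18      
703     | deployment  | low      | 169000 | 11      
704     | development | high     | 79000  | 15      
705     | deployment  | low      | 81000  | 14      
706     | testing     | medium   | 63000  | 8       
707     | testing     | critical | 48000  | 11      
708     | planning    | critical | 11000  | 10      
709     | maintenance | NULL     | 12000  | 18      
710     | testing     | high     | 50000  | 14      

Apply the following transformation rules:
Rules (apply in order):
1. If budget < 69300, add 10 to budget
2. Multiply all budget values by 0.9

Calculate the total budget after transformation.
623754.0

Step 1: Apply Rule 1 - Add 10 to records with budget < 69300
  - 6 records affected: 247000 + (6 × 10) = 247060
  - Unaffected records: 446000
  - Sum after Rule 1: 693060
Step 2: Apply Rule 2 - Multiply all by 0.9
  - 693060 × 0.9 = 623754.0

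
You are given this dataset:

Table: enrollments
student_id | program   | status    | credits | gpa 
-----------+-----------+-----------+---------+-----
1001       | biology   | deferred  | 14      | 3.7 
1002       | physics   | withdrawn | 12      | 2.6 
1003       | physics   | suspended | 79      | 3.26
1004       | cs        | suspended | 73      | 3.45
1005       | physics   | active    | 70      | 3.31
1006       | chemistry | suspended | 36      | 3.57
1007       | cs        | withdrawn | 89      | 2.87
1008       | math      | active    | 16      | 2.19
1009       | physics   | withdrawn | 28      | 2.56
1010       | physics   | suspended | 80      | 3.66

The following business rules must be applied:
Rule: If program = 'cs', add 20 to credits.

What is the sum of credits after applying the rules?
537

Step 1: Count records where program = 'cs': 2
Step 2: Total bonus added: 2 × 20 = 40
Step 3: Original sum of credits: 497
Step 4: Final sum = 497 + 40 = 537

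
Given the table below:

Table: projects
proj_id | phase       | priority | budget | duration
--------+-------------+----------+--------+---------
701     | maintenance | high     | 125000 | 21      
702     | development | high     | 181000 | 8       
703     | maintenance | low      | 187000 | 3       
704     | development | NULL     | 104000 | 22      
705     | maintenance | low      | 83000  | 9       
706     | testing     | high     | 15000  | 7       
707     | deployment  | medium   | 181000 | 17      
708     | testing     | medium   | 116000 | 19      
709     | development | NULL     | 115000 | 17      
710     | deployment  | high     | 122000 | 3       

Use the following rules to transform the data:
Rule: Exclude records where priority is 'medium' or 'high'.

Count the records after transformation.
4

Step 1: Count records to exclude
  - 2 (medium) + 4 (high) = 6 records
Step 2: Total records: 10
Step 3: Remaining = 10 - 6 = 4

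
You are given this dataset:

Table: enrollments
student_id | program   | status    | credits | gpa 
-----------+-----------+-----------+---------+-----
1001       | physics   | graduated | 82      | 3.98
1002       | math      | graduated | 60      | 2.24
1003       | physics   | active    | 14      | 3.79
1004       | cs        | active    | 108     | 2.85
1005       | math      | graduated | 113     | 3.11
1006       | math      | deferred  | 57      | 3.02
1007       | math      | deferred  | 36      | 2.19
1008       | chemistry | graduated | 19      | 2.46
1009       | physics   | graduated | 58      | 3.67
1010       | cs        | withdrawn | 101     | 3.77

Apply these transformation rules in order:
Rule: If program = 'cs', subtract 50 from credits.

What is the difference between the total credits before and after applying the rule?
100

Step 1: Original sum of credits = 648
Step 2: 2 records have program = 'cs'
Step 3: Each affected record changes by -50
Step 4: Total change = 2 × -50 = -100
Step 5: New sum = 648 + -100 = 548
Step 6: Difference = |548 - 648| = 100
        (Sum decreased by 100)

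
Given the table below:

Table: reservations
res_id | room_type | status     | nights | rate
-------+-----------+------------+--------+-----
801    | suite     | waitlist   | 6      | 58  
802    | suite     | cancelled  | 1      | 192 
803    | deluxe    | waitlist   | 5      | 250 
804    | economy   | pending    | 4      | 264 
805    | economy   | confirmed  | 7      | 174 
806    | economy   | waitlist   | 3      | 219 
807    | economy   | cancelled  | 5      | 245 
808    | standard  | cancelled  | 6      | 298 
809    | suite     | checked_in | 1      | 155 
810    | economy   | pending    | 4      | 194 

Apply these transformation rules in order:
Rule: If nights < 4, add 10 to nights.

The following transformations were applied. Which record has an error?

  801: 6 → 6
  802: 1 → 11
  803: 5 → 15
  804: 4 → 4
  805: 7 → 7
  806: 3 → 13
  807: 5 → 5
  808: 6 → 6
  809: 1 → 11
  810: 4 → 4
Record 803 has an error. The correct transformed value should be 5, not 15.

Step 1: Check each record against the rule
Step 2: Record 803 has nights = 5
Step 3: Since 5 >= 4, the bonus should not have been applied
Step 4: Correct value = 5, but claimed value = 15
Conclusion: Record 803 has the error.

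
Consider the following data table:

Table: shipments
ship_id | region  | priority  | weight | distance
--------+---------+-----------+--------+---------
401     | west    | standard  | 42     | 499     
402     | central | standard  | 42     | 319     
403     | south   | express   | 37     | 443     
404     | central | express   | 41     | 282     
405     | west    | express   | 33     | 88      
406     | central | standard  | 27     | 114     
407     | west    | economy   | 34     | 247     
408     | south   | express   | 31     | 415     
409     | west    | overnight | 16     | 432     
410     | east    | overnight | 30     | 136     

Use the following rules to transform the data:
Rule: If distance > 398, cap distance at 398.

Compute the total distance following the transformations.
2778

Step 1: 4 records have distance > 398
Step 2: These records originally summed to 1789
Step 3: After capping: 4 × 398 = 1592
Step 4: Unaffected records sum: 1186
Step 5: Final sum = 1592 + 1186 = 2778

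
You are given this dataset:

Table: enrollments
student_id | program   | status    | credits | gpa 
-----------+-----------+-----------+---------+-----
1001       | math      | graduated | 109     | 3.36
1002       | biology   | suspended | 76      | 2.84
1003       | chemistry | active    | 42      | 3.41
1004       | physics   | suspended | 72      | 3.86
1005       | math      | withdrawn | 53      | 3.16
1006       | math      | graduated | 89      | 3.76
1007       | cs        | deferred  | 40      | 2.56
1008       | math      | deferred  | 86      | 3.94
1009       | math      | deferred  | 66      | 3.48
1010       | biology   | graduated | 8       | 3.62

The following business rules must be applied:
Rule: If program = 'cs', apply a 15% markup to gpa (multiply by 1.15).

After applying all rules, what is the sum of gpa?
34.37

Step 1: Records with program = 'cs' have total gpa = 2.56
Step 2: Apply multiplier: 2.56 × 1.15 = 2.94
Step 3: Other records total: 31.43
Step 4: Final sum = 2.94 + 31.43 = 34.37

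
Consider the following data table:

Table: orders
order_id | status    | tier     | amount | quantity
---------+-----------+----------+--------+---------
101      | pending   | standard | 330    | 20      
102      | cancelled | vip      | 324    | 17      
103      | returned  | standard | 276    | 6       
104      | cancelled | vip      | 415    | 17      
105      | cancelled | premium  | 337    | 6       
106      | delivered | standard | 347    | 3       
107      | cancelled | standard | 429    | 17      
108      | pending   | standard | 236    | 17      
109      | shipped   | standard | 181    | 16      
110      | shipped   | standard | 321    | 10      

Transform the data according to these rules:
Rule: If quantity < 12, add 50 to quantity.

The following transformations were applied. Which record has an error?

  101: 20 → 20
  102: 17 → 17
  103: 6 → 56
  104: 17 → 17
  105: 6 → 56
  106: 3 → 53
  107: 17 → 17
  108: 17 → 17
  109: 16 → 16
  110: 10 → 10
Record 110 has an error. The correct transformed value should be 60, not 10.

Step 1: Check each record against the rule
Step 2: Record 110 has quantity = 10
Step 3: Since 10 < 12, the bonus should have been applied
Step 4: Correct value = 60, but claimed value = 10
Conclusion: Record 110 has the error.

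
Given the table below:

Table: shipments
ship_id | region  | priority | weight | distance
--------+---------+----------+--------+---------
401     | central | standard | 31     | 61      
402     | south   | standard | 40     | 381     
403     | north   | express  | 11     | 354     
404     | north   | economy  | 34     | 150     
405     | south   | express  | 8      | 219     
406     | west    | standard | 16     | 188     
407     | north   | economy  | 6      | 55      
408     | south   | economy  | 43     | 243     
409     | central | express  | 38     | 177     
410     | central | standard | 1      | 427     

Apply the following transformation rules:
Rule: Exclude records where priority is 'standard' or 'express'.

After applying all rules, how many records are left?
3

Step 1: Count records to exclude
  - 4 (standard) + 3 (express) = 7 records
Step 2: Total records: 10
Step 3: Remaining = 10 - 7 = 3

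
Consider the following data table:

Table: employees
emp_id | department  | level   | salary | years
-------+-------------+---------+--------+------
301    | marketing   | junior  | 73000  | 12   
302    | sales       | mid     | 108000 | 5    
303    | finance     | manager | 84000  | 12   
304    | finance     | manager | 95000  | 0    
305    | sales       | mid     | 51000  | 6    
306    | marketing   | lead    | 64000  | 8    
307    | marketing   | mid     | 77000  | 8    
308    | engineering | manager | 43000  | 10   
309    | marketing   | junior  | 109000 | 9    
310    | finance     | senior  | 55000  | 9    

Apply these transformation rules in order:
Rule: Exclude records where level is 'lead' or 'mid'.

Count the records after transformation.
6

Step 1: Count records to exclude
  - 1 (lead) + 3 (mid) = 4 records
Step 2: Total records: 10
Step 3: Remaining = 10 - 4 = 6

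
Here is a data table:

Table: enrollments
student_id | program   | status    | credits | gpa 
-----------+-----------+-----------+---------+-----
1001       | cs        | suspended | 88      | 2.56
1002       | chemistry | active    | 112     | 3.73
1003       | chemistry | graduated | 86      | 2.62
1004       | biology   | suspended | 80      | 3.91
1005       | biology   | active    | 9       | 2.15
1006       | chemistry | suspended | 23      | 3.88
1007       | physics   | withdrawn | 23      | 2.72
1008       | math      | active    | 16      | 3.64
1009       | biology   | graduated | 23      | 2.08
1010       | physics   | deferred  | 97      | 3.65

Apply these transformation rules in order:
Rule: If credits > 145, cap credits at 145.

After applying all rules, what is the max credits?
112

Step 1: Original maximum credits = 112
Step 2: Check cap of 145 against maximum
Step 3: No records exceed the cap (max 112 <= cap 145), so no capping applies
Step 4: Maximum after transformation = 112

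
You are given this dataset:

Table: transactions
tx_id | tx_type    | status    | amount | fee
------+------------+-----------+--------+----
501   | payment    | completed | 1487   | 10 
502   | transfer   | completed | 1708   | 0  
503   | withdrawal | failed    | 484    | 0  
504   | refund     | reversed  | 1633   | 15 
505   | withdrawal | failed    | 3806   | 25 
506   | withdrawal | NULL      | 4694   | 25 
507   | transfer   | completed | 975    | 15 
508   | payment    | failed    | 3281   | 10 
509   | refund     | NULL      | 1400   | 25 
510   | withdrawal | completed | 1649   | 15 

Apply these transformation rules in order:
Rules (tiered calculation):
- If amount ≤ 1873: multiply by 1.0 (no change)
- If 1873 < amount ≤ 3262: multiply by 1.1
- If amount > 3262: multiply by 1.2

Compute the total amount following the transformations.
23473.2

Step 1: Tier 1 (amount ≤ 1873): 7 records, sum = 9336 × 1.0 = 9336.0
Step 2: Tier 2 (1873 < amount ≤ 3262): 0 records, sum = 0 × 1.1 = 0.0
Step 3: Tier 3 (amount > 3262): 3 records, sum = 11781 × 1.2 = 14137.2
Step 4: Final sum = 9336.0 + 0.0 + 14137.2 = 23473.2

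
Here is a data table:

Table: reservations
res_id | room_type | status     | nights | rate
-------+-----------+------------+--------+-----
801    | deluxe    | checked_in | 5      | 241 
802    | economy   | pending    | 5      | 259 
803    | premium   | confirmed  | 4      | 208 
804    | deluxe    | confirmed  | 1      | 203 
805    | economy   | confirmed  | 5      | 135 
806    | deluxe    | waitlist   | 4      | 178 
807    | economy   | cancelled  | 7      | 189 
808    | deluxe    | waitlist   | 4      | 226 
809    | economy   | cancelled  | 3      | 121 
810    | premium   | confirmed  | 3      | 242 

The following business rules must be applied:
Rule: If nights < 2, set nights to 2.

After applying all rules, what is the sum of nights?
42

Step 1: 1 records have nights < 2
Step 2: These records originally summed to 1
Step 3: After setting to minimum: 1 × 2 = 2
Step 4: Unaffected records sum: 40
Step 5: Final sum = 2 + 40 = 42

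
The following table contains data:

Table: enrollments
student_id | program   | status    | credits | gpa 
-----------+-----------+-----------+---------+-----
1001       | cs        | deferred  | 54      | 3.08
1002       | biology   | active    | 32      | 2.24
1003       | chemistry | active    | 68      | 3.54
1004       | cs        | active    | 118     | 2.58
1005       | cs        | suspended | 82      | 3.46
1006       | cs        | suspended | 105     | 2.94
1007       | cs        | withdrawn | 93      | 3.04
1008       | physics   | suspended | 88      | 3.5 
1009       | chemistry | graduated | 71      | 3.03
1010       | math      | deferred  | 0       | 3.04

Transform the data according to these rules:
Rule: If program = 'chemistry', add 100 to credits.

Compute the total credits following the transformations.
911

Step 1: Count records where program = 'chemistry': 2
Step 2: Total bonus added: 2 × 100 = 200
Step 3: Original sum of credits: 711
Step 4: Final sum = 711 + 200 = 911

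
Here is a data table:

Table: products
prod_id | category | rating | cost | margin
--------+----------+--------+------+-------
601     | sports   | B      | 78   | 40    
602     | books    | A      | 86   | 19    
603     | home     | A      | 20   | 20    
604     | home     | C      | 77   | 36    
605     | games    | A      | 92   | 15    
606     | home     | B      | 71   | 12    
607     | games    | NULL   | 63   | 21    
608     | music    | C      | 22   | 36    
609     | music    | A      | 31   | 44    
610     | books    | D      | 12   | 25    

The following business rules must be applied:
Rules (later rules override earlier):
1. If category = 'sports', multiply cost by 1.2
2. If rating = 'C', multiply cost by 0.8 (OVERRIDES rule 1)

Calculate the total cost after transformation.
547.8

Step 1: Rule 2 takes priority for records with rating = 'C'
  - 2 records: 99 × 0.8 = 79.2
Step 2: Rule 1 applies to remaining records with category = 'sports'
  - 1 records: 78 × 1.2 = 93.6
Step 3: Other records unchanged: 375
Step 4: Final sum = 79.2 + 93.6 + 375 = 547.8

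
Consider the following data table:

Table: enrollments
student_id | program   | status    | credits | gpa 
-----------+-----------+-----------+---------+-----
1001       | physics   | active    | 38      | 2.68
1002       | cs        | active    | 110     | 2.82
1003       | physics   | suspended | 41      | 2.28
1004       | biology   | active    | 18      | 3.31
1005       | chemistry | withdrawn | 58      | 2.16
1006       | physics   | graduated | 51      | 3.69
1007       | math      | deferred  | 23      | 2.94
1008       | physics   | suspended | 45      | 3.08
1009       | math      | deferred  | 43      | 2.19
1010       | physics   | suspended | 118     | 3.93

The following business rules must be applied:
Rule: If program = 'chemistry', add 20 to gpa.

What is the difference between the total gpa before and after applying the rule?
20.0

Step 1: Original sum of gpa = 29.08
Step 2: 1 records have program = 'chemistry'
Step 3: Each affected record changes by 20
Step 4: Total change = 1 × 20 = 20
Step 5: New sum = 29.08 + 20 = 49.08
Step 6: Difference = |49.08 - 29.08| = 20.0
        (Sum increased by 20.0)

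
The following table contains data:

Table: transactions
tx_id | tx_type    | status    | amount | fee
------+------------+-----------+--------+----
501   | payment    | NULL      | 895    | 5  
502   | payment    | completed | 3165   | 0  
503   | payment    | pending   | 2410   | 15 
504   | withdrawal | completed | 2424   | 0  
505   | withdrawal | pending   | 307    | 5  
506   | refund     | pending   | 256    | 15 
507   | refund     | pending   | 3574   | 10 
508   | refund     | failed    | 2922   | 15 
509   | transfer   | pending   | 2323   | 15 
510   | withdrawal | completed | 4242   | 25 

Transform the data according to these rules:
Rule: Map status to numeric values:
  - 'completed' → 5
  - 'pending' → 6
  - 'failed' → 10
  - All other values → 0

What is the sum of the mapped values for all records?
55

Step 1: Apply mapping to each record
Step 2: Count by status:
  'completed': 3 records × 5 = 15
  'pending': 5 records × 6 = 30
  'failed': 1 records × 10 = 10
Step 3: Sum all mapped values = 55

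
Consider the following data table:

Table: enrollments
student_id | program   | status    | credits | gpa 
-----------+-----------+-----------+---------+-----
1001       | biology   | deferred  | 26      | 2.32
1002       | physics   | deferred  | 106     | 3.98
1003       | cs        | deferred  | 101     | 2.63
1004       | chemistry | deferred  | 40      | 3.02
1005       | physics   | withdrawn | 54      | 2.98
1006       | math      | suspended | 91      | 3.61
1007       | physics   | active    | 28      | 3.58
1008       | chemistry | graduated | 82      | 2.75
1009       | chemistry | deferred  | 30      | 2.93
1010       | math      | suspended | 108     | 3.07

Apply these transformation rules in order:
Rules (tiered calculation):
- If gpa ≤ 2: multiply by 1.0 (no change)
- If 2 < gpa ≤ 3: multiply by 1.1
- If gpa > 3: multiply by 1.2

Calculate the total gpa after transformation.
35.68

Step 1: Tier 1 (gpa ≤ 2): 0 records, sum = 0 × 1.0 = 0.0
Step 2: Tier 2 (2 < gpa ≤ 3): 5 records, sum = 13.61 × 1.1 = 14.97
Step 3: Tier 3 (gpa > 3): 5 records, sum = 17.26 × 1.2 = 20.71
Step 4: Final sum = 0.0 + 14.97 + 20.71 = 35.68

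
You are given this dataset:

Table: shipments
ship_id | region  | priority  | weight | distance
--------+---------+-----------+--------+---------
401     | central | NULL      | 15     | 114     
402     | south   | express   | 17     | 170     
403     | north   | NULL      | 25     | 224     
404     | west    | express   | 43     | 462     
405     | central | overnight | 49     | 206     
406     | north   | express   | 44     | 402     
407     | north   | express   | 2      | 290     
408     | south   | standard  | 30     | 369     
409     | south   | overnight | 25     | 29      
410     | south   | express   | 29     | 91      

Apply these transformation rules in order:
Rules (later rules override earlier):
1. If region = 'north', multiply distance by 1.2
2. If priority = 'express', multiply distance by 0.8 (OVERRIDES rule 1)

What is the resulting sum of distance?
2118.8

Step 1: Rule 2 takes priority for records with priority = 'express'
  - 5 records: 1415 × 0.8 = 1132.0
Step 2: Rule 1 applies to remaining records with region = 'north'
  - 1 records: 224 × 1.2 = 268.8
Step 3: Other records unchanged: 718
Step 4: Final sum = 1132.0 + 268.8 + 718 = 2118.8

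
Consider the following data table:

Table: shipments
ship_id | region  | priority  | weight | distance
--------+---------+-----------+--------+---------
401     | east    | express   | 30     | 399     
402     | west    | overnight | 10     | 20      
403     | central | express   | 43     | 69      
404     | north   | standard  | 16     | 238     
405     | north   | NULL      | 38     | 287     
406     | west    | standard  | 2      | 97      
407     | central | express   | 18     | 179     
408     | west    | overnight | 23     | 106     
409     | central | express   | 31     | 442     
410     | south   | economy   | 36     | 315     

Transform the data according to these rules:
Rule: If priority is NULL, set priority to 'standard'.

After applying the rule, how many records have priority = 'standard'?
3

Step 1: Count records where priority IS NULL
Step 2: Found 1 records with NULL priority
Step 3: These records will have priority set to 'standard'
Step 4: Records already having priority = 'standard': 2
Step 5: Answer: 1 + 2 = 3 records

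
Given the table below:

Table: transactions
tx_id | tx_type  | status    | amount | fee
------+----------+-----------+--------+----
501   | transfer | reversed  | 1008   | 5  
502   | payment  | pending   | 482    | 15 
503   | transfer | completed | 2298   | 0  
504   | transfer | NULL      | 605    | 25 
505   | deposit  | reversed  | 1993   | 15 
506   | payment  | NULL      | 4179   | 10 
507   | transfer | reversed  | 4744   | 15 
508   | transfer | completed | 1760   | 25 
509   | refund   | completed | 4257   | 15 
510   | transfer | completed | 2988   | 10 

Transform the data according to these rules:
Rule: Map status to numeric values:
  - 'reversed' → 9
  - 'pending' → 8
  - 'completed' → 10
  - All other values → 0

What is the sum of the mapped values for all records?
75

Step 1: Apply mapping to each record
Step 2: Count by status:
  'reversed': 3 records × 9 = 27
  'pending': 1 records × 8 = 8
  'completed': 4 records × 10 = 40
Step 3: Sum all mapped values = 75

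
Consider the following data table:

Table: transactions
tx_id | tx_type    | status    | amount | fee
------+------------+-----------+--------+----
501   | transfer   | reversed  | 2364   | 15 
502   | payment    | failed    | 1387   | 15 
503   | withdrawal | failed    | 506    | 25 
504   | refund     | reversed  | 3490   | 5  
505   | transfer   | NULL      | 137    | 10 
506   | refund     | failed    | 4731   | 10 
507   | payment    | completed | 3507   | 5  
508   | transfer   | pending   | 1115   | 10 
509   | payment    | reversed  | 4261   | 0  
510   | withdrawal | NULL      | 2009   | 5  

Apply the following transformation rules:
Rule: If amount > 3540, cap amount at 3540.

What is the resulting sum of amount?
21595

Step 1: 2 records have amount > 3540
Step 2: These records originally summed to 8992
Step 3: After capping: 2 × 3540 = 7080
Step 4: Unaffected records sum: 14515
Step 5: Final sum = 7080 + 14515 = 21595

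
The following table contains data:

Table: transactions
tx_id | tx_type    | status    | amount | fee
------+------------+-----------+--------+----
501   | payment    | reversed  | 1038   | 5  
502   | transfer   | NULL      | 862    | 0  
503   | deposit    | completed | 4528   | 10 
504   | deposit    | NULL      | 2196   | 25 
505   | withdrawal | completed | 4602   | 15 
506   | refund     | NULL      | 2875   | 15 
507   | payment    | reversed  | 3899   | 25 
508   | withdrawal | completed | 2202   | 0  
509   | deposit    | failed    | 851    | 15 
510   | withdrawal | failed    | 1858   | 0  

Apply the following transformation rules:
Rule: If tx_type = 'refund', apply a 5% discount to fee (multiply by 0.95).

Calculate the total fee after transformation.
109.25

Step 1: Records with tx_type = 'refund' have total fee = 15
Step 2: Apply multiplier: 15 × 0.95 = 14.25
Step 3: Other records total: 95
Step 4: Final sum = 14.25 + 95 = 109.25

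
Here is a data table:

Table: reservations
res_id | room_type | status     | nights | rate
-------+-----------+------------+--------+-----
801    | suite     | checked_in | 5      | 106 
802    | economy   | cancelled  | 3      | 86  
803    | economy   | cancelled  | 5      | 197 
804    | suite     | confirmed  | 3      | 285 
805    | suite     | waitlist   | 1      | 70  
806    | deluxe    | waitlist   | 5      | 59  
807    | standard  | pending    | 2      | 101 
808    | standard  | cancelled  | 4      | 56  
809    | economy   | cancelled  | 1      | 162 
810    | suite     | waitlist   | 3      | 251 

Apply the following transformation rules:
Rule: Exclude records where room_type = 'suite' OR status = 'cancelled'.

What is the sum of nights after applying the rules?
7

Step 1: Find records where room_type = 'suite' OR status = 'cancelled'
Step 2: 8 records match, summing to 25
Step 3: Original sum: 32
Step 4: Remaining sum = 32 - 25 = 7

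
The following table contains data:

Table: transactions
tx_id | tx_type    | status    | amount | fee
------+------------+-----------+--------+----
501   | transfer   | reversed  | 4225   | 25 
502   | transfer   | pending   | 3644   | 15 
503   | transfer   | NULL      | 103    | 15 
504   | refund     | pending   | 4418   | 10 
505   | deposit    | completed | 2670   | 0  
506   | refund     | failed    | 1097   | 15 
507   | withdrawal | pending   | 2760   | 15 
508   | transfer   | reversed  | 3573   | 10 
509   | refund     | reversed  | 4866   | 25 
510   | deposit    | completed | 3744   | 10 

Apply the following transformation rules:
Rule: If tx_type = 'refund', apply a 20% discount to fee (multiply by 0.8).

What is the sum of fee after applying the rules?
130.0

Step 1: Records with tx_type = 'refund' have total fee = 50
Step 2: Apply multiplier: 50 × 0.8 = 40.0
Step 3: Other records total: 90
Step 4: Final sum = 40.0 + 90 = 130.0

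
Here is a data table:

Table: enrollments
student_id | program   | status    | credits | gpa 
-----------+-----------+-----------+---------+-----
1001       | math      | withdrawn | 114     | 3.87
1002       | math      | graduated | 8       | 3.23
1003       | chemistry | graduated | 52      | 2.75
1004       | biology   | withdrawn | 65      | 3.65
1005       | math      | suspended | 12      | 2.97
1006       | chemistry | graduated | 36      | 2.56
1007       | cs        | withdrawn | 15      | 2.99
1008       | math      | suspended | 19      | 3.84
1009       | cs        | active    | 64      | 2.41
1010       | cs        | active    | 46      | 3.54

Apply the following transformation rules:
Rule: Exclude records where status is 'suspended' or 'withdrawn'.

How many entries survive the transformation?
5

Step 1: Count records to exclude
  - 2 (suspended) + 3 (withdrawn) = 5 records
Step 2: Total records: 10
Step 3: Remaining = 10 - 5 = 5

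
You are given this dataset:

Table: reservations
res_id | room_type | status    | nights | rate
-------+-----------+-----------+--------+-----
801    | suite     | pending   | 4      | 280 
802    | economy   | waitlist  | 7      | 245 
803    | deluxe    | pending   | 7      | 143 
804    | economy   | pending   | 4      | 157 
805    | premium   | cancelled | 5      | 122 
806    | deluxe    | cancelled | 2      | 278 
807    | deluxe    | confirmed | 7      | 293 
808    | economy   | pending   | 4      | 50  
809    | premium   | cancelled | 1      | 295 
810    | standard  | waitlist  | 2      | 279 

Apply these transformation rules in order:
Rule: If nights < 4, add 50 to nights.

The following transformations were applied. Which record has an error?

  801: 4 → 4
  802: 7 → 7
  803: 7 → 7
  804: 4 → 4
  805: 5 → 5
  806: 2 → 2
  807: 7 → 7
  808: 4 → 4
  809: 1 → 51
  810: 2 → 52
Record 806 has an error. The correct transformed value should be 52, not 2.

Step 1: Check each record against the rule
Step 2: Record 806 has nights = 2
Step 3: Since 2 < 4, the bonus should have been applied
Step 4: Correct value = 52, but claimed value = 2
Conclusion: Record 806 has the error.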